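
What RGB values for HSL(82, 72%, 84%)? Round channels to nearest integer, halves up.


H=82°, S=0.72, L=0.84
C = (1-|2L-1|)×S = (1-|0.68|)×0.72 = 0.2304
H' = H/60 = 82/60 ≈ 1.3667; X = C×(1-|H' mod 2 - 1|) = 0.14592
m = L - C/2 = 0.84 - 0.1152 = 0.7248
Sector ⌊H'⌋ = 1 → (R',G',B') = (0.14592, 0.2304, 0.0)
RGB = ((R'+m)×255, (G'+m)×255, (B'+m)×255) = (222.0336, 243.576, 184.824)
Round half up → RGB(222, 244, 185)


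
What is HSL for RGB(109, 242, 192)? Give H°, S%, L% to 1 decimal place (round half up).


Normalize: R'=109/255≈0.4275, G'=242/255≈0.9490, B'=192/255≈0.7529
Max=242/255, Min=109/255, Δ=Max-Min=133/255
L = (Max+Min)/2 = (242+109)/510 = 351/510 = 0.68823… → L = 68.8%
L > 0.5 → S = Δ/(2-Max-Min) = 133/(510-242-109) = 133/159 = 0.83647… → S = 83.6%
(the 1/255 factors cancel in S and H, so raw channel differences can be used)
Max is G' → H = 60 × ((B-R)/Δ + 2) = 60 × ((192-109)/133 + 2)
  83/133 + 2 = 0.6240… + 2 = 2.6240…
  H = 60 × 2.6240… = 157.443…° → H = 157.4°
= HSL(157.4°, 83.6%, 68.8%)


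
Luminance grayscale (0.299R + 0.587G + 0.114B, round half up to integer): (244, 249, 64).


Gray = 0.299×R + 0.587×G + 0.114×B
Gray = 0.299×244 + 0.587×249 + 0.114×64
Gray = 72.956 + 146.163 + 7.296
Gray = 226.415 → round half up → 226
Gray = 226


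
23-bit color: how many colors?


Colors = 2^bits = 2^23
= 8,388,608 colors


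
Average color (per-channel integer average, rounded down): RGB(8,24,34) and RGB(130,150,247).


Midpoint: each channel = ⌊(C₁+C₂)/2⌋
R: ⌊(8+130)/2⌋ = 69
G: ⌊(24+150)/2⌋ = 87
B: ⌊(34+247)/2⌋ = 140
= RGB(69, 87, 140)


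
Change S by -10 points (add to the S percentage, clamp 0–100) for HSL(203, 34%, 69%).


Original S = 34%
Adjustment = -10 percentage points
New S = 34 + (-10) = 24
Clamp to [0, 100] → 24
= HSL(203°, 24%, 69%)


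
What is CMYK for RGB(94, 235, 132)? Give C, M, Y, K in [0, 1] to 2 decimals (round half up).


R'=94/255≈0.3686, G'=235/255≈0.9216, B'=132/255≈0.5176
K = 1 - max(R',G',B') = 1 - 235/255 = 20/255 = 0.07843… → 0.08
(1-R'-K)/(1-K) simplifies to (max-R)/max with max = 235:
C = (235-94)/235 = 141/235 = 0.6 → 0.60
M = (235-235)/235 = 0/235 = 0 → 0.00
Y = (235-132)/235 = 103/235 = 0.43829… → 0.44
= CMYK(0.60, 0.00, 0.44, 0.08)


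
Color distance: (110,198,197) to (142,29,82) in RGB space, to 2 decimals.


d = √[(R₁-R₂)² + (G₁-G₂)² + (B₁-B₂)²]
d = √[(110-142)² + (198-29)² + (197-82)²]
d = √[1024 + 28561 + 13225]
d = √42810
d ≈ 206.91


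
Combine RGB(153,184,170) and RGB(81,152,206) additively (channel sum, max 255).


Additive: each channel = min(255, C₁+C₂)
R: 153+81 = 234 → 234
G: 184+152 = 336 → 255
B: 170+206 = 376 → 255
= RGB(234, 255, 255)


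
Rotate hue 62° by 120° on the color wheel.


New hue = (H + rotation) mod 360
New hue = (62 + 120) mod 360
= 182 mod 360
= 182°


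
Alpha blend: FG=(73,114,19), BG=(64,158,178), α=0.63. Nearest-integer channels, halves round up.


C = α×F + (1-α)×B, with 1-α = 0.37
R: 0.63×73 + 0.37×64 = 45.99 + 23.68 = 69.67 → 70
G: 0.63×114 + 0.37×158 = 71.82 + 58.46 = 130.28 → 130
B: 0.63×19 + 0.37×178 = 11.97 + 65.86 = 77.83 → 78
= RGB(70, 130, 78)


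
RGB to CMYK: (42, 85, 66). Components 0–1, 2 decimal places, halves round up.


R'=42/255≈0.1647, G'=85/255≈0.3333, B'=66/255≈0.2588
K = 1 - max(R',G',B') = 1 - 85/255 = 170/255 = 0.66666… → 0.67
(1-R'-K)/(1-K) simplifies to (max-R)/max with max = 85:
C = (85-42)/85 = 43/85 = 0.50588… → 0.51
M = (85-85)/85 = 0/85 = 0 → 0.00
Y = (85-66)/85 = 19/85 = 0.22352… → 0.22
= CMYK(0.51, 0.00, 0.22, 0.67)


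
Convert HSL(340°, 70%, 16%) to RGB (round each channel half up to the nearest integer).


H=340°, S=0.70, L=0.16
C = (1-|2L-1|)×S = (1-|-0.68|)×0.70 = 0.224
H' = H/60 = 340/60 ≈ 5.6667; X = C×(1-|H' mod 2 - 1|) ≈ 0.0747
m = L - C/2 = 0.16 - 0.112 = 0.048
Sector ⌊H'⌋ = 5 → (R',G',B') = (0.224, 0.0, ≈0.0747)
RGB = ((R'+m)×255, (G'+m)×255, (B'+m)×255) = (69.36, 12.24, 31.28)
Round half up → RGB(69, 12, 31)


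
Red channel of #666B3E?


Color: #666B3E
R = 66 = 102
G = 6B = 107
B = 3E = 62
Red = 102


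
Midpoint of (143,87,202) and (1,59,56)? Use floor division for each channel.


Midpoint: each channel = ⌊(C₁+C₂)/2⌋
R: ⌊(143+1)/2⌋ = 72
G: ⌊(87+59)/2⌋ = 73
B: ⌊(202+56)/2⌋ = 129
= RGB(72, 73, 129)


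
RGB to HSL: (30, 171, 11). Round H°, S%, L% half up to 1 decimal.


Normalize: R'=30/255≈0.1176, G'=171/255≈0.6706, B'=11/255≈0.0431
Max=171/255, Min=11/255, Δ=Max-Min=160/255
L = (Max+Min)/2 = (171+11)/510 = 182/510 = 0.35686… → L = 35.7%
L ≤ 0.5 → S = Δ/(Max+Min) = 160/(171+11) = 160/182 = 0.87912… → S = 87.9%
(the 1/255 factors cancel in S and H, so raw channel differences can be used)
Max is G' → H = 60 × ((B-R)/Δ + 2) = 60 × ((11-30)/160 + 2)
  -19/160 + 2 = -0.1187… + 2 = 1.8812…
  H = 60 × 1.8812… = 112.875° → H = 112.9°
= HSL(112.9°, 87.9%, 35.7%)


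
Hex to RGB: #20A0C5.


20 → 32 (R)
A0 → 160 (G)
C5 → 197 (B)
= RGB(32, 160, 197)


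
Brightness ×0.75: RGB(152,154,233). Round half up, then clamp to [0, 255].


Multiply each channel by 0.75, round half up, clamp to [0, 255]
R: 152×0.75 = 114
G: 154×0.75 = 115.5 → round → 116
B: 233×0.75 = 174.75 → round → 175
= RGB(114, 116, 175)


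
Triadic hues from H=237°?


Triadic: equally spaced at 120° intervals
H1 = 237°
H2 = (237 + 120) mod 360 = 357°
H3 = (237 + 240) mod 360 = 117°
Triadic = 237°, 357°, 117°


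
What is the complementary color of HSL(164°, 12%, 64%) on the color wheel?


Complement = opposite side of color wheel = hue + 180°
H' = (164 + 180) mod 360 = 344°
S and L unchanged.
= HSL(344°, 12%, 64%)


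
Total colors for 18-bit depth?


Colors = 2^bits = 2^18
= 262,144 colors


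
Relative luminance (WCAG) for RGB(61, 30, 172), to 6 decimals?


Linearize each channel (sRGB transfer function): c = v/255; c_lin = c/12.92 if c ≤ 0.04045, else ((c+0.055)/1.055)^2.4
  R: 61/255 ≈ 0.239216 > 0.04045 → ((0.239216+0.055)/1.055)^2.4 ≈ 0.046665
  G: 30/255 ≈ 0.117647 > 0.04045 → ((0.117647+0.055)/1.055)^2.4 ≈ 0.012983
  B: 172/255 ≈ 0.674510 > 0.04045 → ((0.674510+0.055)/1.055)^2.4 ≈ 0.412543
R_lin = 0.046665, G_lin = 0.012983, B_lin = 0.412543
L = 0.2126×R + 0.7152×G + 0.0722×B
L = 0.2126×0.046665 + 0.7152×0.012983 + 0.0722×0.412543
L ≈ 0.048992


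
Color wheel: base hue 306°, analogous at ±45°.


Base hue: 306°
Left analog: (306 - 45) mod 360 = 261°
Right analog: (306 + 45) mod 360 = 351°
Analogous hues = 261° and 351°


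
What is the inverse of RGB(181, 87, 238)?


Invert: (255-R, 255-G, 255-B)
R: 255-181 = 74
G: 255-87 = 168
B: 255-238 = 17
= RGB(74, 168, 17)


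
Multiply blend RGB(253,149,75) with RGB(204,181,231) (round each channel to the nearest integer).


Multiply: C = A×B/255, rounded to nearest integer
R: 253×204/255 = 51612/255 ≈ 202.400 → 202
G: 149×181/255 = 26969/255 ≈ 105.761 → 106
B: 75×231/255 = 17325/255 ≈ 67.941 → 68
= RGB(202, 106, 68)


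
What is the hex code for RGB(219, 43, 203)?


R = 219 → DB (hex)
G = 43 → 2B (hex)
B = 203 → CB (hex)
Hex = #DB2BCB


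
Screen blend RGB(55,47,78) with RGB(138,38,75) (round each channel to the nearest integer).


Screen: C = 255 - (255-A)×(255-B)/255, rounded to nearest integer
R: 255 - (255-55)×(255-138)/255 = 255 - 23400/255 ≈ 255 - 91.765 = 163.235 → 163
G: 255 - (255-47)×(255-38)/255 = 255 - 45136/255 ≈ 255 - 177.004 = 77.996 → 78
B: 255 - (255-78)×(255-75)/255 = 255 - 31860/255 ≈ 255 - 124.941 = 130.059 → 130
= RGB(163, 78, 130)


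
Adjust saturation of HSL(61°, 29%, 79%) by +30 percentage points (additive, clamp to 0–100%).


Original S = 29%
Adjustment = +30 percentage points
New S = 29 + (30) = 59
Clamp to [0, 100] → 59
= HSL(61°, 59%, 79%)


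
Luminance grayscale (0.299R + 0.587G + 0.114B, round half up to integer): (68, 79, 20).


Gray = 0.299×R + 0.587×G + 0.114×B
Gray = 0.299×68 + 0.587×79 + 0.114×20
Gray = 20.332 + 46.373 + 2.280
Gray = 68.985 → round half up → 69
Gray = 69


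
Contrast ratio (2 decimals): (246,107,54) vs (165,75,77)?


Linearize each sRGB channel c=v/255: c/12.92 if c ≤ 0.04045 else ((c+0.055)/1.055)^2.4
L = 0.2126×R_lin + 0.7152×G_lin + 0.0722×B_lin
Color 1 (246,107,54):
  R=246: 246/255≈0.9647 > 0.04045 → ((0.9647+0.055)/1.055)^2.4 ≈ 0.92158
  G=107: 107/255≈0.4196 > 0.04045 → ((0.4196+0.055)/1.055)^2.4 ≈ 0.14703
  B=54: 54/255≈0.2118 > 0.04045 → ((0.2118+0.055)/1.055)^2.4 ≈ 0.03689
  L1 = 0.2126×0.92158 + 0.7152×0.14703 + 0.0722×0.03689 ≈ 0.30375
Color 2 (165,75,77):
  R=165: 165/255≈0.6471 > 0.04045 → ((0.6471+0.055)/1.055)^2.4 ≈ 0.37626
  G=75: 75/255≈0.2941 > 0.04045 → ((0.2941+0.055)/1.055)^2.4 ≈ 0.07036
  B=77: 77/255≈0.3020 > 0.04045 → ((0.3020+0.055)/1.055)^2.4 ≈ 0.07421
  L2 = 0.2126×0.37626 + 0.7152×0.07036 + 0.0722×0.07421 ≈ 0.13567
Lighter = 0.30375, Darker = 0.13567
Ratio = (L_lighter + 0.05) / (L_darker + 0.05)
Ratio = (0.30375 + 0.05) / (0.13567 + 0.05) = 0.35375 / 0.18567 ≈ 1.9052
Ratio ≈ 1.91:1


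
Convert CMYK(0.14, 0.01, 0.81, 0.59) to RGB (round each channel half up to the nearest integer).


R = 255 × (1-C) × (1-K) = 255 × 0.86 × 0.41 = 89.913 → 90
G = 255 × (1-M) × (1-K) = 255 × 0.99 × 0.41 = 103.5045 → 104
B = 255 × (1-Y) × (1-K) = 255 × 0.19 × 0.41 = 19.8645 → 20
= RGB(90, 104, 20)


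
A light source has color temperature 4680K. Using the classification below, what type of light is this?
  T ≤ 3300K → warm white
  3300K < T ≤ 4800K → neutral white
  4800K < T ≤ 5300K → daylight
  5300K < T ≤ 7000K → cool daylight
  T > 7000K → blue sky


Temperature: 4680K
3300K < 4680K ≤ 4800K → neutral white
Classification: neutral white


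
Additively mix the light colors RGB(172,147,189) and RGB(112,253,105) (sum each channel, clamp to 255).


Additive: each channel = min(255, C₁+C₂)
R: 172+112 = 284 → 255
G: 147+253 = 400 → 255
B: 189+105 = 294 → 255
= RGB(255, 255, 255)


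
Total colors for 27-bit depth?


Colors = 2^bits = 2^27
= 134,217,728 colors


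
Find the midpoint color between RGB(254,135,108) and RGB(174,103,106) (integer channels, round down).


Midpoint: each channel = ⌊(C₁+C₂)/2⌋
R: ⌊(254+174)/2⌋ = 214
G: ⌊(135+103)/2⌋ = 119
B: ⌊(108+106)/2⌋ = 107
= RGB(214, 119, 107)


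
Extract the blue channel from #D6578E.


Color: #D6578E
R = D6 = 214
G = 57 = 87
B = 8E = 142
Blue = 142


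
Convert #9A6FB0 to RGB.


9A → 154 (R)
6F → 111 (G)
B0 → 176 (B)
= RGB(154, 111, 176)


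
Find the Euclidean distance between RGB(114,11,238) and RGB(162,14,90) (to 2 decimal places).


d = √[(R₁-R₂)² + (G₁-G₂)² + (B₁-B₂)²]
d = √[(114-162)² + (11-14)² + (238-90)²]
d = √[2304 + 9 + 21904]
d = √24217
d ≈ 155.62


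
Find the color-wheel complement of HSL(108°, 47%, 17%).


Complement = opposite side of color wheel = hue + 180°
H' = (108 + 180) mod 360 = 288°
S and L unchanged.
= HSL(288°, 47%, 17%)


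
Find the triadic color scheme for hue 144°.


Triadic: equally spaced at 120° intervals
H1 = 144°
H2 = (144 + 120) mod 360 = 264°
H3 = (144 + 240) mod 360 = 24°
Triadic = 144°, 264°, 24°


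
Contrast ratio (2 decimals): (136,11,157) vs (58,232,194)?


Linearize each sRGB channel c=v/255: c/12.92 if c ≤ 0.04045 else ((c+0.055)/1.055)^2.4
L = 0.2126×R_lin + 0.7152×G_lin + 0.0722×B_lin
Color 1 (136,11,157):
  R=136: 136/255≈0.5333 > 0.04045 → ((0.5333+0.055)/1.055)^2.4 ≈ 0.24620
  G=11: 11/255≈0.0431 > 0.04045 → ((0.0431+0.055)/1.055)^2.4 ≈ 0.00335
  B=157: 157/255≈0.6157 > 0.04045 → ((0.6157+0.055)/1.055)^2.4 ≈ 0.33716
  L1 = 0.2126×0.24620 + 0.7152×0.00335 + 0.0722×0.33716 ≈ 0.07908
Color 2 (58,232,194):
  R=58: 58/255≈0.2275 > 0.04045 → ((0.2275+0.055)/1.055)^2.4 ≈ 0.04231
  G=232: 232/255≈0.9098 > 0.04045 → ((0.9098+0.055)/1.055)^2.4 ≈ 0.80695
  B=194: 194/255≈0.7608 > 0.04045 → ((0.7608+0.055)/1.055)^2.4 ≈ 0.53948
  L2 = 0.2126×0.04231 + 0.7152×0.80695 + 0.0722×0.53948 ≈ 0.62508
Lighter = 0.62508, Darker = 0.07908
Ratio = (L_lighter + 0.05) / (L_darker + 0.05)
Ratio = (0.62508 + 0.05) / (0.07908 + 0.05) = 0.67508 / 0.12908 ≈ 5.2300
Ratio ≈ 5.23:1


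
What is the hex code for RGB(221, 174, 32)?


R = 221 → DD (hex)
G = 174 → AE (hex)
B = 32 → 20 (hex)
Hex = #DDAE20


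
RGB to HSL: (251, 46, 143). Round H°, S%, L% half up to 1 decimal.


Normalize: R'=251/255≈0.9843, G'=46/255≈0.1804, B'=143/255≈0.5608
Max=251/255, Min=46/255, Δ=Max-Min=205/255
L = (Max+Min)/2 = (251+46)/510 = 297/510 = 0.58235… → L = 58.2%
L > 0.5 → S = Δ/(2-Max-Min) = 205/(510-251-46) = 205/213 = 0.96244… → S = 96.2%
(the 1/255 factors cancel in S and H, so raw channel differences can be used)
Max is R' → H = 60 × (((G-B)/Δ) mod 6) = 60 × (((46-143)/205) mod 6)
  (-97)/205 = -0.4731…; negative, so add 6 → 5.5268…
  H = 60 × 5.5268… = 331.609…° → H = 331.6°
= HSL(331.6°, 96.2%, 58.2%)


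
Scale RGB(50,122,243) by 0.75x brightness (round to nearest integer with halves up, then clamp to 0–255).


Multiply each channel by 0.75, round half up, clamp to [0, 255]
R: 50×0.75 = 37.5 → round → 38
G: 122×0.75 = 91.5 → round → 92
B: 243×0.75 = 182.25 → round → 182
= RGB(38, 92, 182)


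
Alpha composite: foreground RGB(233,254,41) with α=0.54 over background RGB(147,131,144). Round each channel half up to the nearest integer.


C = α×F + (1-α)×B, with 1-α = 0.46
R: 0.54×233 + 0.46×147 = 125.82 + 67.62 = 193.44 → 193
G: 0.54×254 + 0.46×131 = 137.16 + 60.26 = 197.42 → 197
B: 0.54×41 + 0.46×144 = 22.14 + 66.24 = 88.38 → 88
= RGB(193, 197, 88)


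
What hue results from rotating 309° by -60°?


New hue = (H + rotation) mod 360
New hue = (309 -60) mod 360
= 249 mod 360
= 249°


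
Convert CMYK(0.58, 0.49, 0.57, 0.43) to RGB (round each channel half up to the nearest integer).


R = 255 × (1-C) × (1-K) = 255 × 0.42 × 0.57 = 61.047 → 61
G = 255 × (1-M) × (1-K) = 255 × 0.51 × 0.57 = 74.1285 → 74
B = 255 × (1-Y) × (1-K) = 255 × 0.43 × 0.57 = 62.5005 → 63
= RGB(61, 74, 63)


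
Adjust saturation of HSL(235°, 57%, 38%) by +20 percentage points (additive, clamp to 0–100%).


Original S = 57%
Adjustment = +20 percentage points
New S = 57 + (20) = 77
Clamp to [0, 100] → 77
= HSL(235°, 77%, 38%)


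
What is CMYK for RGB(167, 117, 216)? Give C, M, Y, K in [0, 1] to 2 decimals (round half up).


R'=167/255≈0.6549, G'=117/255≈0.4588, B'=216/255≈0.8471
K = 1 - max(R',G',B') = 1 - 216/255 = 39/255 = 0.15294… → 0.15
(1-R'-K)/(1-K) simplifies to (max-R)/max with max = 216:
C = (216-167)/216 = 49/216 = 0.22685… → 0.23
M = (216-117)/216 = 99/216 = 0.45833… → 0.46
Y = (216-216)/216 = 0/216 = 0 → 0.00
= CMYK(0.23, 0.46, 0.00, 0.15)


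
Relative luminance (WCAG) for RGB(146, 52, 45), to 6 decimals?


Linearize each channel (sRGB transfer function): c = v/255; c_lin = c/12.92 if c ≤ 0.04045, else ((c+0.055)/1.055)^2.4
  R: 146/255 ≈ 0.572549 > 0.04045 → ((0.572549+0.055)/1.055)^2.4 ≈ 0.287441
  G: 52/255 ≈ 0.203922 > 0.04045 → ((0.203922+0.055)/1.055)^2.4 ≈ 0.034340
  B: 45/255 ≈ 0.176471 > 0.04045 → ((0.176471+0.055)/1.055)^2.4 ≈ 0.026241
R_lin = 0.287441, G_lin = 0.034340, B_lin = 0.026241
L = 0.2126×R + 0.7152×G + 0.0722×B
L = 0.2126×0.287441 + 0.7152×0.034340 + 0.0722×0.026241
L ≈ 0.087564


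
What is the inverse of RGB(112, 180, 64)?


Invert: (255-R, 255-G, 255-B)
R: 255-112 = 143
G: 255-180 = 75
B: 255-64 = 191
= RGB(143, 75, 191)


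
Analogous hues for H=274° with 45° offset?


Base hue: 274°
Left analog: (274 - 45) mod 360 = 229°
Right analog: (274 + 45) mod 360 = 319°
Analogous hues = 229° and 319°


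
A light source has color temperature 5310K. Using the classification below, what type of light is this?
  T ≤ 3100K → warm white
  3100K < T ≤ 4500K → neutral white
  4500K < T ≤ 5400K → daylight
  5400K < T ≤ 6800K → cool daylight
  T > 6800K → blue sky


Temperature: 5310K
4500K < 5310K ≤ 5400K → daylight
Classification: daylight


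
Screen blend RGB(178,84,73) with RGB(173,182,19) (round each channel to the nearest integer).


Screen: C = 255 - (255-A)×(255-B)/255, rounded to nearest integer
R: 255 - (255-178)×(255-173)/255 = 255 - 6314/255 ≈ 255 - 24.761 = 230.239 → 230
G: 255 - (255-84)×(255-182)/255 = 255 - 12483/255 ≈ 255 - 48.953 = 206.047 → 206
B: 255 - (255-73)×(255-19)/255 = 255 - 42952/255 ≈ 255 - 168.439 = 86.561 → 87
= RGB(230, 206, 87)


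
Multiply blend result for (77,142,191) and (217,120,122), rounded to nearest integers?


Multiply: C = A×B/255, rounded to nearest integer
R: 77×217/255 = 16709/255 ≈ 65.525 → 66
G: 142×120/255 = 17040/255 ≈ 66.824 → 67
B: 191×122/255 = 23302/255 ≈ 91.380 → 91
= RGB(66, 67, 91)


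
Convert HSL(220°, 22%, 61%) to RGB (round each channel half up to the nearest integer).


H=220°, S=0.22, L=0.61
C = (1-|2L-1|)×S = (1-|0.22|)×0.22 = 0.1716
H' = H/60 = 220/60 ≈ 3.6667; X = C×(1-|H' mod 2 - 1|) = 0.0572
m = L - C/2 = 0.61 - 0.0858 = 0.5242
Sector ⌊H'⌋ = 3 → (R',G',B') = (0.0, 0.0572, 0.1716)
RGB = ((R'+m)×255, (G'+m)×255, (B'+m)×255) = (133.671, 148.257, 177.429)
Round half up → RGB(134, 148, 177)


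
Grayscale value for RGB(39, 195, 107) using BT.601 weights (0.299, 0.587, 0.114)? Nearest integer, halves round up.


Gray = 0.299×R + 0.587×G + 0.114×B
Gray = 0.299×39 + 0.587×195 + 0.114×107
Gray = 11.661 + 114.465 + 12.198
Gray = 138.324 → round half up → 138
Gray = 138


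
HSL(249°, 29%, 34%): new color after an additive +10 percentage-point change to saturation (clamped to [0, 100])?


Original S = 29%
Adjustment = +10 percentage points
New S = 29 + (10) = 39
Clamp to [0, 100] → 39
= HSL(249°, 39%, 34%)


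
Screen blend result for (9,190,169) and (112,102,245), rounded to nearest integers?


Screen: C = 255 - (255-A)×(255-B)/255, rounded to nearest integer
R: 255 - (255-9)×(255-112)/255 = 255 - 35178/255 ≈ 255 - 137.953 = 117.047 → 117
G: 255 - (255-190)×(255-102)/255 = 255 - 9945/255 ≈ 255 - 39.000 = 216.000 → 216
B: 255 - (255-169)×(255-245)/255 = 255 - 860/255 ≈ 255 - 3.373 = 251.627 → 252
= RGB(117, 216, 252)


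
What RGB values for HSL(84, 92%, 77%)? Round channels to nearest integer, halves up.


H=84°, S=0.92, L=0.77
C = (1-|2L-1|)×S = (1-|0.54|)×0.92 = 0.4232
H' = H/60 = 84/60 ≈ 1.4000; X = C×(1-|H' mod 2 - 1|) = 0.25392
m = L - C/2 = 0.77 - 0.2116 = 0.5584
Sector ⌊H'⌋ = 1 → (R',G',B') = (0.25392, 0.4232, 0.0)
RGB = ((R'+m)×255, (G'+m)×255, (B'+m)×255) = (207.1416, 250.308, 142.392)
Round half up → RGB(207, 250, 142)


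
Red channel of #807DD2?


Color: #807DD2
R = 80 = 128
G = 7D = 125
B = D2 = 210
Red = 128


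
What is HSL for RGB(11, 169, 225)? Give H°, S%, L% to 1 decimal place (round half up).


Normalize: R'=11/255≈0.0431, G'=169/255≈0.6627, B'=225/255≈0.8824
Max=225/255, Min=11/255, Δ=Max-Min=214/255
L = (Max+Min)/2 = (225+11)/510 = 236/510 = 0.46274… → L = 46.3%
L ≤ 0.5 → S = Δ/(Max+Min) = 214/(225+11) = 214/236 = 0.90677… → S = 90.7%
(the 1/255 factors cancel in S and H, so raw channel differences can be used)
Max is B' → H = 60 × ((R-G)/Δ + 4) = 60 × ((11-169)/214 + 4)
  -158/214 + 4 = -0.7383… + 4 = 3.2616…
  H = 60 × 3.2616… = 195.700…° → H = 195.7°
= HSL(195.7°, 90.7%, 46.3%)


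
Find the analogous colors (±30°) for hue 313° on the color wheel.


Base hue: 313°
Left analog: (313 - 30) mod 360 = 283°
Right analog: (313 + 30) mod 360 = 343°
Analogous hues = 283° and 343°


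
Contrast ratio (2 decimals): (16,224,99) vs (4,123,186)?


Linearize each sRGB channel c=v/255: c/12.92 if c ≤ 0.04045 else ((c+0.055)/1.055)^2.4
L = 0.2126×R_lin + 0.7152×G_lin + 0.0722×B_lin
Color 1 (16,224,99):
  R=16: 16/255≈0.0627 > 0.04045 → ((0.0627+0.055)/1.055)^2.4 ≈ 0.00518
  G=224: 224/255≈0.8784 > 0.04045 → ((0.8784+0.055)/1.055)^2.4 ≈ 0.74540
  B=99: 99/255≈0.3882 > 0.04045 → ((0.3882+0.055)/1.055)^2.4 ≈ 0.12477
  L1 = 0.2126×0.00518 + 0.7152×0.74540 + 0.0722×0.12477 ≈ 0.54322
Color 2 (4,123,186):
  R=4: 4/255≈0.0157 ≤ 0.04045 → 0.0157/12.92 ≈ 0.00121
  G=123: 123/255≈0.4824 > 0.04045 → ((0.4824+0.055)/1.055)^2.4 ≈ 0.19807
  B=186: 186/255≈0.7294 > 0.04045 → ((0.7294+0.055)/1.055)^2.4 ≈ 0.49102
  L2 = 0.2126×0.00121 + 0.7152×0.19807 + 0.0722×0.49102 ≈ 0.17737
Lighter = 0.54322, Darker = 0.17737
Ratio = (L_lighter + 0.05) / (L_darker + 0.05)
Ratio = (0.54322 + 0.05) / (0.17737 + 0.05) = 0.59322 / 0.22737 ≈ 2.6091
Ratio ≈ 2.61:1


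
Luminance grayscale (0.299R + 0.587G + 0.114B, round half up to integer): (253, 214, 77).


Gray = 0.299×R + 0.587×G + 0.114×B
Gray = 0.299×253 + 0.587×214 + 0.114×77
Gray = 75.647 + 125.618 + 8.778
Gray = 210.043 → round half up → 210
Gray = 210


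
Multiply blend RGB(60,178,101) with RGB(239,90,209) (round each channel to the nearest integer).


Multiply: C = A×B/255, rounded to nearest integer
R: 60×239/255 = 14340/255 ≈ 56.235 → 56
G: 178×90/255 = 16020/255 ≈ 62.824 → 63
B: 101×209/255 = 21109/255 ≈ 82.780 → 83
= RGB(56, 63, 83)


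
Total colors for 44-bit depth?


Colors = 2^bits = 2^44
= 17,592,186,044,416 colors


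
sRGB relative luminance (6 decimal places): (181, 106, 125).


Linearize each channel (sRGB transfer function): c = v/255; c_lin = c/12.92 if c ≤ 0.04045, else ((c+0.055)/1.055)^2.4
  R: 181/255 ≈ 0.709804 > 0.04045 → ((0.709804+0.055)/1.055)^2.4 ≈ 0.462077
  G: 106/255 ≈ 0.415686 > 0.04045 → ((0.415686+0.055)/1.055)^2.4 ≈ 0.144128
  B: 125/255 ≈ 0.490196 > 0.04045 → ((0.490196+0.055)/1.055)^2.4 ≈ 0.205079
R_lin = 0.462077, G_lin = 0.144128, B_lin = 0.205079
L = 0.2126×R + 0.7152×G + 0.0722×B
L = 0.2126×0.462077 + 0.7152×0.144128 + 0.0722×0.205079
L ≈ 0.216125


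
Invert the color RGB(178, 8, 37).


Invert: (255-R, 255-G, 255-B)
R: 255-178 = 77
G: 255-8 = 247
B: 255-37 = 218
= RGB(77, 247, 218)


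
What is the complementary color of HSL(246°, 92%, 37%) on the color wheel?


Complement = opposite side of color wheel = hue + 180°
H' = (246 + 180) mod 360 = 66°
S and L unchanged.
= HSL(66°, 92%, 37%)


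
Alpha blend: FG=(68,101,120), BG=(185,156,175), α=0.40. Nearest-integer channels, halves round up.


C = α×F + (1-α)×B, with 1-α = 0.60
R: 0.40×68 + 0.60×185 = 27.20 + 111.00 = 138.20 → 138
G: 0.40×101 + 0.60×156 = 40.40 + 93.60 = 134.00 → 134
B: 0.40×120 + 0.60×175 = 48.00 + 105.00 = 153.00 → 153
= RGB(138, 134, 153)


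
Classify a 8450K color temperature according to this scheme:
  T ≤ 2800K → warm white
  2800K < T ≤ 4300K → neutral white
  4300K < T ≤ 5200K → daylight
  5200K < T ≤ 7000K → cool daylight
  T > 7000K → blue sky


Temperature: 8450K
8450K > 7000K → blue sky
Classification: blue sky


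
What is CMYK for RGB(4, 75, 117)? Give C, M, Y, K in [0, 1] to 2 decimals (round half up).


R'=4/255≈0.0157, G'=75/255≈0.2941, B'=117/255≈0.4588
K = 1 - max(R',G',B') = 1 - 117/255 = 138/255 = 0.54117… → 0.54
(1-R'-K)/(1-K) simplifies to (max-R)/max with max = 117:
C = (117-4)/117 = 113/117 = 0.96581… → 0.97
M = (117-75)/117 = 42/117 = 0.35897… → 0.36
Y = (117-117)/117 = 0/117 = 0 → 0.00
= CMYK(0.97, 0.36, 0.00, 0.54)


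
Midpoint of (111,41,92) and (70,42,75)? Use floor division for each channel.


Midpoint: each channel = ⌊(C₁+C₂)/2⌋
R: ⌊(111+70)/2⌋ = 90
G: ⌊(41+42)/2⌋ = 41
B: ⌊(92+75)/2⌋ = 83
= RGB(90, 41, 83)


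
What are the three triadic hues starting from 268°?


Triadic: equally spaced at 120° intervals
H1 = 268°
H2 = (268 + 120) mod 360 = 28°
H3 = (268 + 240) mod 360 = 148°
Triadic = 268°, 28°, 148°


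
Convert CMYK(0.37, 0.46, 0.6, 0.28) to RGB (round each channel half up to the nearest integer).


R = 255 × (1-C) × (1-K) = 255 × 0.63 × 0.72 = 115.668 → 116
G = 255 × (1-M) × (1-K) = 255 × 0.54 × 0.72 = 99.144 → 99
B = 255 × (1-Y) × (1-K) = 255 × 0.40 × 0.72 = 73.44 → 73
= RGB(116, 99, 73)


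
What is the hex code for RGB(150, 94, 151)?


R = 150 → 96 (hex)
G = 94 → 5E (hex)
B = 151 → 97 (hex)
Hex = #965E97


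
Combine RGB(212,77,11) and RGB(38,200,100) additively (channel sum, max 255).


Additive: each channel = min(255, C₁+C₂)
R: 212+38 = 250 → 250
G: 77+200 = 277 → 255
B: 11+100 = 111 → 111
= RGB(250, 255, 111)


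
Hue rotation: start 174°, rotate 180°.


New hue = (H + rotation) mod 360
New hue = (174 + 180) mod 360
= 354 mod 360
= 354°


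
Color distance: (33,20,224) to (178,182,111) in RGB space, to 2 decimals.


d = √[(R₁-R₂)² + (G₁-G₂)² + (B₁-B₂)²]
d = √[(33-178)² + (20-182)² + (224-111)²]
d = √[21025 + 26244 + 12769]
d = √60038
d ≈ 245.03


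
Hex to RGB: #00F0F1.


00 → 0 (R)
F0 → 240 (G)
F1 → 241 (B)
= RGB(0, 240, 241)


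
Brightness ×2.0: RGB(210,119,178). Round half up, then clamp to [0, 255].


Multiply each channel by 2.0, round half up, clamp to [0, 255]
R: 210×2.0 = 420 → clamp → 255
G: 119×2.0 = 238
B: 178×2.0 = 356 → clamp → 255
= RGB(255, 238, 255)


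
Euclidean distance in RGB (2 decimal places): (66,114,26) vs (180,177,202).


d = √[(R₁-R₂)² + (G₁-G₂)² + (B₁-B₂)²]
d = √[(66-180)² + (114-177)² + (26-202)²]
d = √[12996 + 3969 + 30976]
d = √47941
d ≈ 218.95


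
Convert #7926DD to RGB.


79 → 121 (R)
26 → 38 (G)
DD → 221 (B)
= RGB(121, 38, 221)


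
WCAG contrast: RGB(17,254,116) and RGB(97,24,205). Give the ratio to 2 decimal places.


Linearize each sRGB channel c=v/255: c/12.92 if c ≤ 0.04045 else ((c+0.055)/1.055)^2.4
L = 0.2126×R_lin + 0.7152×G_lin + 0.0722×B_lin
Color 1 (17,254,116):
  R=17: 17/255≈0.0667 > 0.04045 → ((0.0667+0.055)/1.055)^2.4 ≈ 0.00561
  G=254: 254/255≈0.9961 > 0.04045 → ((0.9961+0.055)/1.055)^2.4 ≈ 0.99110
  B=116: 116/255≈0.4549 > 0.04045 → ((0.4549+0.055)/1.055)^2.4 ≈ 0.17465
  L1 = 0.2126×0.00561 + 0.7152×0.99110 + 0.0722×0.17465 ≈ 0.72264
Color 2 (97,24,205):
  R=97: 97/255≈0.3804 > 0.04045 → ((0.3804+0.055)/1.055)^2.4 ≈ 0.11954
  G=24: 24/255≈0.0941 > 0.04045 → ((0.0941+0.055)/1.055)^2.4 ≈ 0.00913
  B=205: 205/255≈0.8039 > 0.04045 → ((0.8039+0.055)/1.055)^2.4 ≈ 0.61050
  L2 = 0.2126×0.11954 + 0.7152×0.00913 + 0.0722×0.61050 ≈ 0.07602
Lighter = 0.72264, Darker = 0.07602
Ratio = (L_lighter + 0.05) / (L_darker + 0.05)
Ratio = (0.72264 + 0.05) / (0.07602 + 0.05) = 0.77264 / 0.12602 ≈ 6.1309
Ratio ≈ 6.13:1


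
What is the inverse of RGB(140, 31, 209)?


Invert: (255-R, 255-G, 255-B)
R: 255-140 = 115
G: 255-31 = 224
B: 255-209 = 46
= RGB(115, 224, 46)


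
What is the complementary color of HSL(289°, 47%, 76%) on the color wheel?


Complement = opposite side of color wheel = hue + 180°
H' = (289 + 180) mod 360 = 109°
S and L unchanged.
= HSL(109°, 47%, 76%)


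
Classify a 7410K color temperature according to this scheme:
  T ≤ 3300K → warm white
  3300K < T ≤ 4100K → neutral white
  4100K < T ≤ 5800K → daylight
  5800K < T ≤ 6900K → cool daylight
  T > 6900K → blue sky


Temperature: 7410K
7410K > 6900K → blue sky
Classification: blue sky


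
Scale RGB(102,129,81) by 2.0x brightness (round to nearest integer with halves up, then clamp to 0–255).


Multiply each channel by 2.0, round half up, clamp to [0, 255]
R: 102×2.0 = 204
G: 129×2.0 = 258 → clamp → 255
B: 81×2.0 = 162
= RGB(204, 255, 162)


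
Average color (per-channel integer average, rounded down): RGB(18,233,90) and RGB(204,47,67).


Midpoint: each channel = ⌊(C₁+C₂)/2⌋
R: ⌊(18+204)/2⌋ = 111
G: ⌊(233+47)/2⌋ = 140
B: ⌊(90+67)/2⌋ = 78
= RGB(111, 140, 78)


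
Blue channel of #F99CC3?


Color: #F99CC3
R = F9 = 249
G = 9C = 156
B = C3 = 195
Blue = 195


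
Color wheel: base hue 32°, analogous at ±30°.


Base hue: 32°
Left analog: (32 - 30) mod 360 = 2°
Right analog: (32 + 30) mod 360 = 62°
Analogous hues = 2° and 62°


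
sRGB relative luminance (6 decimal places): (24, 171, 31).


Linearize each channel (sRGB transfer function): c = v/255; c_lin = c/12.92 if c ≤ 0.04045, else ((c+0.055)/1.055)^2.4
  R: 24/255 ≈ 0.094118 > 0.04045 → ((0.094118+0.055)/1.055)^2.4 ≈ 0.009134
  G: 171/255 ≈ 0.670588 > 0.04045 → ((0.670588+0.055)/1.055)^2.4 ≈ 0.407240
  B: 31/255 ≈ 0.121569 > 0.04045 → ((0.121569+0.055)/1.055)^2.4 ≈ 0.013702
R_lin = 0.009134, G_lin = 0.407240, B_lin = 0.013702
L = 0.2126×R + 0.7152×G + 0.0722×B
L = 0.2126×0.009134 + 0.7152×0.407240 + 0.0722×0.013702
L ≈ 0.294189


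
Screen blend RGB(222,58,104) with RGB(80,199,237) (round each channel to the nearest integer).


Screen: C = 255 - (255-A)×(255-B)/255, rounded to nearest integer
R: 255 - (255-222)×(255-80)/255 = 255 - 5775/255 ≈ 255 - 22.647 = 232.353 → 232
G: 255 - (255-58)×(255-199)/255 = 255 - 11032/255 ≈ 255 - 43.263 = 211.737 → 212
B: 255 - (255-104)×(255-237)/255 = 255 - 2718/255 ≈ 255 - 10.659 = 244.341 → 244
= RGB(232, 212, 244)


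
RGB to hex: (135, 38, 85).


R = 135 → 87 (hex)
G = 38 → 26 (hex)
B = 85 → 55 (hex)
Hex = #872655


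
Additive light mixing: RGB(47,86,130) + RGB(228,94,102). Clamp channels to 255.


Additive: each channel = min(255, C₁+C₂)
R: 47+228 = 275 → 255
G: 86+94 = 180 → 180
B: 130+102 = 232 → 232
= RGB(255, 180, 232)


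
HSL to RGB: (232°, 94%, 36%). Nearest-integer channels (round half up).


H=232°, S=0.94, L=0.36
C = (1-|2L-1|)×S = (1-|-0.28|)×0.94 = 0.6768
H' = H/60 = 232/60 ≈ 3.8667; X = C×(1-|H' mod 2 - 1|) = 0.09024
m = L - C/2 = 0.36 - 0.3384 = 0.0216
Sector ⌊H'⌋ = 3 → (R',G',B') = (0.0, 0.09024, 0.6768)
RGB = ((R'+m)×255, (G'+m)×255, (B'+m)×255) = (5.508, 28.5192, 178.092)
Round half up → RGB(6, 29, 178)


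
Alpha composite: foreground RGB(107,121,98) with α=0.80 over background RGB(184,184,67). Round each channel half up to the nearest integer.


C = α×F + (1-α)×B, with 1-α = 0.20
R: 0.80×107 + 0.20×184 = 85.60 + 36.80 = 122.40 → 122
G: 0.80×121 + 0.20×184 = 96.80 + 36.80 = 133.60 → 134
B: 0.80×98 + 0.20×67 = 78.40 + 13.40 = 91.80 → 92
= RGB(122, 134, 92)


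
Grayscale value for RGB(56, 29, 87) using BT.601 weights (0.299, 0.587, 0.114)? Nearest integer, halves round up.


Gray = 0.299×R + 0.587×G + 0.114×B
Gray = 0.299×56 + 0.587×29 + 0.114×87
Gray = 16.744 + 17.023 + 9.918
Gray = 43.685 → round half up → 44
Gray = 44


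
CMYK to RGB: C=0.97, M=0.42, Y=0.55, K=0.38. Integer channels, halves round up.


R = 255 × (1-C) × (1-K) = 255 × 0.03 × 0.62 = 4.743 → 5
G = 255 × (1-M) × (1-K) = 255 × 0.58 × 0.62 = 91.698 → 92
B = 255 × (1-Y) × (1-K) = 255 × 0.45 × 0.62 = 71.145 → 71
= RGB(5, 92, 71)


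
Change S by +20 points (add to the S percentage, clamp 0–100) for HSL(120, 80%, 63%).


Original S = 80%
Adjustment = +20 percentage points
New S = 80 + (20) = 100
Clamp to [0, 100] → 100
= HSL(120°, 100%, 63%)


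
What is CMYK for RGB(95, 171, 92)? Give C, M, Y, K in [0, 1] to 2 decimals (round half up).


R'=95/255≈0.3725, G'=171/255≈0.6706, B'=92/255≈0.3608
K = 1 - max(R',G',B') = 1 - 171/255 = 84/255 = 0.32941… → 0.33
(1-R'-K)/(1-K) simplifies to (max-R)/max with max = 171:
C = (171-95)/171 = 76/171 = 0.44444… → 0.44
M = (171-171)/171 = 0/171 = 0 → 0.00
Y = (171-92)/171 = 79/171 = 0.46198… → 0.46
= CMYK(0.44, 0.00, 0.46, 0.33)


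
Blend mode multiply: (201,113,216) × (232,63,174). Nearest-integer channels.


Multiply: C = A×B/255, rounded to nearest integer
R: 201×232/255 = 46632/255 ≈ 182.871 → 183
G: 113×63/255 = 7119/255 ≈ 27.918 → 28
B: 216×174/255 = 37584/255 ≈ 147.388 → 147
= RGB(183, 28, 147)


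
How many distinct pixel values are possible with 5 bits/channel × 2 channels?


Total bits = 5 bits/channel × 2 channels = 10 bits
Distinct pixel values = 2^10
= 1,024 pixel values


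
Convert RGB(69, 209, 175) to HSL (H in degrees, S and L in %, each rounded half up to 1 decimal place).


Normalize: R'=69/255≈0.2706, G'=209/255≈0.8196, B'=175/255≈0.6863
Max=209/255, Min=69/255, Δ=Max-Min=140/255
L = (Max+Min)/2 = (209+69)/510 = 278/510 = 0.54509… → L = 54.5%
L > 0.5 → S = Δ/(2-Max-Min) = 140/(510-209-69) = 140/232 = 0.60344… → S = 60.3%
(the 1/255 factors cancel in S and H, so raw channel differences can be used)
Max is G' → H = 60 × ((B-R)/Δ + 2) = 60 × ((175-69)/140 + 2)
  106/140 + 2 = 0.7571… + 2 = 2.7571…
  H = 60 × 2.7571… = 165.428…° → H = 165.4°
= HSL(165.4°, 60.3%, 54.5%)


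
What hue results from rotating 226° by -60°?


New hue = (H + rotation) mod 360
New hue = (226 -60) mod 360
= 166 mod 360
= 166°


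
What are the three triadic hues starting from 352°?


Triadic: equally spaced at 120° intervals
H1 = 352°
H2 = (352 + 120) mod 360 = 112°
H3 = (352 + 240) mod 360 = 232°
Triadic = 352°, 112°, 232°


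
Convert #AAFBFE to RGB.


AA → 170 (R)
FB → 251 (G)
FE → 254 (B)
= RGB(170, 251, 254)


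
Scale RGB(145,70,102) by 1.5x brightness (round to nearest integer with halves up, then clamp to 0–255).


Multiply each channel by 1.5, round half up, clamp to [0, 255]
R: 145×1.5 = 217.5 → round → 218
G: 70×1.5 = 105
B: 102×1.5 = 153
= RGB(218, 105, 153)


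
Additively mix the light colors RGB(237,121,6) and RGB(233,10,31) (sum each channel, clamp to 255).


Additive: each channel = min(255, C₁+C₂)
R: 237+233 = 470 → 255
G: 121+10 = 131 → 131
B: 6+31 = 37 → 37
= RGB(255, 131, 37)


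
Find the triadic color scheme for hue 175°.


Triadic: equally spaced at 120° intervals
H1 = 175°
H2 = (175 + 120) mod 360 = 295°
H3 = (175 + 240) mod 360 = 55°
Triadic = 175°, 295°, 55°


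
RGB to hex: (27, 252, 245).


R = 27 → 1B (hex)
G = 252 → FC (hex)
B = 245 → F5 (hex)
Hex = #1BFCF5


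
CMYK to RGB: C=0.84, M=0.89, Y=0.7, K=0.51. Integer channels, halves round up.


R = 255 × (1-C) × (1-K) = 255 × 0.16 × 0.49 = 19.992 → 20
G = 255 × (1-M) × (1-K) = 255 × 0.11 × 0.49 = 13.7445 → 14
B = 255 × (1-Y) × (1-K) = 255 × 0.30 × 0.49 = 37.485 → 37
= RGB(20, 14, 37)


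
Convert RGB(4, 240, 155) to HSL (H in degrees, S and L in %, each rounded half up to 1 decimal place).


Normalize: R'=4/255≈0.0157, G'=240/255≈0.9412, B'=155/255≈0.6078
Max=240/255, Min=4/255, Δ=Max-Min=236/255
L = (Max+Min)/2 = (240+4)/510 = 244/510 = 0.47843… → L = 47.8%
L ≤ 0.5 → S = Δ/(Max+Min) = 236/(240+4) = 236/244 = 0.96721… → S = 96.7%
(the 1/255 factors cancel in S and H, so raw channel differences can be used)
Max is G' → H = 60 × ((B-R)/Δ + 2) = 60 × ((155-4)/236 + 2)
  151/236 + 2 = 0.6398… + 2 = 2.6398…
  H = 60 × 2.6398… = 158.389…° → H = 158.4°
= HSL(158.4°, 96.7%, 47.8%)


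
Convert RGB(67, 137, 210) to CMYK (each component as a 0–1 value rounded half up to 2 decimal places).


R'=67/255≈0.2627, G'=137/255≈0.5373, B'=210/255≈0.8235
K = 1 - max(R',G',B') = 1 - 210/255 = 45/255 = 0.17647… → 0.18
(1-R'-K)/(1-K) simplifies to (max-R)/max with max = 210:
C = (210-67)/210 = 143/210 = 0.68095… → 0.68
M = (210-137)/210 = 73/210 = 0.34761… → 0.35
Y = (210-210)/210 = 0/210 = 0 → 0.00
= CMYK(0.68, 0.35, 0.00, 0.18)


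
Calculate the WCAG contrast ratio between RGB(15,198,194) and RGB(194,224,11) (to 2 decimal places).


Linearize each sRGB channel c=v/255: c/12.92 if c ≤ 0.04045 else ((c+0.055)/1.055)^2.4
L = 0.2126×R_lin + 0.7152×G_lin + 0.0722×B_lin
Color 1 (15,198,194):
  R=15: 15/255≈0.0588 > 0.04045 → ((0.0588+0.055)/1.055)^2.4 ≈ 0.00478
  G=198: 198/255≈0.7765 > 0.04045 → ((0.7765+0.055)/1.055)^2.4 ≈ 0.56471
  B=194: 194/255≈0.7608 > 0.04045 → ((0.7608+0.055)/1.055)^2.4 ≈ 0.53948
  L1 = 0.2126×0.00478 + 0.7152×0.56471 + 0.0722×0.53948 ≈ 0.44385
Color 2 (194,224,11):
  R=194: 194/255≈0.7608 > 0.04045 → ((0.7608+0.055)/1.055)^2.4 ≈ 0.53948
  G=224: 224/255≈0.8784 > 0.04045 → ((0.8784+0.055)/1.055)^2.4 ≈ 0.74540
  B=11: 11/255≈0.0431 > 0.04045 → ((0.0431+0.055)/1.055)^2.4 ≈ 0.00335
  L2 = 0.2126×0.53948 + 0.7152×0.74540 + 0.0722×0.00335 ≈ 0.64805
Lighter = 0.64805, Darker = 0.44385
Ratio = (L_lighter + 0.05) / (L_darker + 0.05)
Ratio = (0.64805 + 0.05) / (0.44385 + 0.05) = 0.69805 / 0.49385 ≈ 1.4135
Ratio ≈ 1.41:1


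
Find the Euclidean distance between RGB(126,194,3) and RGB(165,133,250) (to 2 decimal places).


d = √[(R₁-R₂)² + (G₁-G₂)² + (B₁-B₂)²]
d = √[(126-165)² + (194-133)² + (3-250)²]
d = √[1521 + 3721 + 61009]
d = √66251
d ≈ 257.39


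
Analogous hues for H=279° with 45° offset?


Base hue: 279°
Left analog: (279 - 45) mod 360 = 234°
Right analog: (279 + 45) mod 360 = 324°
Analogous hues = 234° and 324°


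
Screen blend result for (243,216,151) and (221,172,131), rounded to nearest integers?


Screen: C = 255 - (255-A)×(255-B)/255, rounded to nearest integer
R: 255 - (255-243)×(255-221)/255 = 255 - 408/255 ≈ 255 - 1.600 = 253.400 → 253
G: 255 - (255-216)×(255-172)/255 = 255 - 3237/255 ≈ 255 - 12.694 = 242.306 → 242
B: 255 - (255-151)×(255-131)/255 = 255 - 12896/255 ≈ 255 - 50.573 = 204.427 → 204
= RGB(253, 242, 204)


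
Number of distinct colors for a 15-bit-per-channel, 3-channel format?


Total bits = 15 bits/channel × 3 channels = 45 bits
Distinct colors = 2^45
= 35,184,372,088,832 colors


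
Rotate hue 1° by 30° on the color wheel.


New hue = (H + rotation) mod 360
New hue = (1 + 30) mod 360
= 31 mod 360
= 31°


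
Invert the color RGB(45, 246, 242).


Invert: (255-R, 255-G, 255-B)
R: 255-45 = 210
G: 255-246 = 9
B: 255-242 = 13
= RGB(210, 9, 13)


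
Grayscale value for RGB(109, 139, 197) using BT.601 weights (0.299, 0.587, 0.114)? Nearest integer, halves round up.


Gray = 0.299×R + 0.587×G + 0.114×B
Gray = 0.299×109 + 0.587×139 + 0.114×197
Gray = 32.591 + 81.593 + 22.458
Gray = 136.642 → round half up → 137
Gray = 137


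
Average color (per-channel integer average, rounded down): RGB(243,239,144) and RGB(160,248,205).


Midpoint: each channel = ⌊(C₁+C₂)/2⌋
R: ⌊(243+160)/2⌋ = 201
G: ⌊(239+248)/2⌋ = 243
B: ⌊(144+205)/2⌋ = 174
= RGB(201, 243, 174)


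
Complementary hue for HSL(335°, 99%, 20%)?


Complement = opposite side of color wheel = hue + 180°
H' = (335 + 180) mod 360 = 155°
S and L unchanged.
= HSL(155°, 99%, 20%)


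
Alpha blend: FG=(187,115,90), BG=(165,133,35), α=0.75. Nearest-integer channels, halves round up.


C = α×F + (1-α)×B, with 1-α = 0.25
R: 0.75×187 + 0.25×165 = 140.25 + 41.25 = 181.50 → 182
G: 0.75×115 + 0.25×133 = 86.25 + 33.25 = 119.50 → 120
B: 0.75×90 + 0.25×35 = 67.50 + 8.75 = 76.25 → 76
= RGB(182, 120, 76)


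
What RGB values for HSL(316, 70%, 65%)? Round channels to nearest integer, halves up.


H=316°, S=0.70, L=0.65
C = (1-|2L-1|)×S = (1-|0.30|)×0.70 = 0.49
H' = H/60 = 316/60 ≈ 5.2667; X = C×(1-|H' mod 2 - 1|) ≈ 0.3593
m = L - C/2 = 0.65 - 0.245 = 0.405
Sector ⌊H'⌋ = 5 → (R',G',B') = (0.49, 0.0, ≈0.3593)
RGB = ((R'+m)×255, (G'+m)×255, (B'+m)×255) = (228.225, 103.275, 194.905)
Round half up → RGB(228, 103, 195)


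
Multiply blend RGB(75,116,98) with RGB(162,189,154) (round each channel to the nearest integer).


Multiply: C = A×B/255, rounded to nearest integer
R: 75×162/255 = 12150/255 ≈ 47.647 → 48
G: 116×189/255 = 21924/255 ≈ 85.976 → 86
B: 98×154/255 = 15092/255 ≈ 59.184 → 59
= RGB(48, 86, 59)
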